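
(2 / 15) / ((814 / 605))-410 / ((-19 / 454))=20661749 / 2109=9796.94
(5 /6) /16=0.05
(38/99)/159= 0.00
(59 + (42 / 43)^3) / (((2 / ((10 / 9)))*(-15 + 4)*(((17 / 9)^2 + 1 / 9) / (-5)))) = 1072125225 / 260623946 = 4.11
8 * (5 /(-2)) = -20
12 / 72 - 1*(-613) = 3679 / 6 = 613.17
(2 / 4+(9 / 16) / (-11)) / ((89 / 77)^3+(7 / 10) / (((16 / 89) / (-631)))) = -32787370 / 179356262189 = -0.00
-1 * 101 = -101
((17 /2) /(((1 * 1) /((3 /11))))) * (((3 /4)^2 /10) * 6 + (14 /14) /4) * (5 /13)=0.52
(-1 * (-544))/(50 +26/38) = 10336/963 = 10.73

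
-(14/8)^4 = -2401/256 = -9.38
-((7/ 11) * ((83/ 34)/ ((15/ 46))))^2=-178569769/ 7868025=-22.70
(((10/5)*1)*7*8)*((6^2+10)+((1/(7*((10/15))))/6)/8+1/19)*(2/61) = 196019/1159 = 169.13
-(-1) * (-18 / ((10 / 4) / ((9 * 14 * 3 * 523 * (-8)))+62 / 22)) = -626294592 / 98056169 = -6.39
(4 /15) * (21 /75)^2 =196 /9375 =0.02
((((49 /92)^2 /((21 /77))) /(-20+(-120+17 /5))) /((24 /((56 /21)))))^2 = 17438523025 /24362409849221376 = 0.00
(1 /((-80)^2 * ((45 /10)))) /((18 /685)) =137 /103680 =0.00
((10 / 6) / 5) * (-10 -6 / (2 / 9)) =-37 / 3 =-12.33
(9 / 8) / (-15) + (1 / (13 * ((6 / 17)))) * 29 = 9743 / 1560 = 6.25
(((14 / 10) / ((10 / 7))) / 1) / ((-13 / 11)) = -539 / 650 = -0.83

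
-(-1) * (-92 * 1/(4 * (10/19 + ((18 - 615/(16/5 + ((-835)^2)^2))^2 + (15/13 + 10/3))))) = -11187559217127132993271689987/160037302657913425565532154816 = -0.07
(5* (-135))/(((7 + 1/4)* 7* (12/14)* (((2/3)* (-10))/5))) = 675/58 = 11.64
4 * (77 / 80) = 77 / 20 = 3.85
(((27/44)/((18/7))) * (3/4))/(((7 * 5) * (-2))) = -9/3520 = -0.00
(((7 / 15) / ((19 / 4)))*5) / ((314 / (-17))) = -238 / 8949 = -0.03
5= 5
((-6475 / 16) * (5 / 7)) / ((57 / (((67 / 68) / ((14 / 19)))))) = -309875 / 45696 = -6.78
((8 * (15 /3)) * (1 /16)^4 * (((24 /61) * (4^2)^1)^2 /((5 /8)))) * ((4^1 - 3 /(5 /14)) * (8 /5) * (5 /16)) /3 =-528 /18605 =-0.03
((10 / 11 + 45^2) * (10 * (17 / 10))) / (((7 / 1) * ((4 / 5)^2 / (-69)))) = -653507625 / 1232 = -530444.50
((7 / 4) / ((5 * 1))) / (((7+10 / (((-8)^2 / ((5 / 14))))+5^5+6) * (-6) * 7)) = -56 / 21087735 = -0.00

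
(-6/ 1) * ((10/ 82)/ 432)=-5/ 2952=-0.00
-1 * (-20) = 20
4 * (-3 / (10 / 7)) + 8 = -2 / 5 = -0.40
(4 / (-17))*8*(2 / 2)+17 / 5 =129 / 85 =1.52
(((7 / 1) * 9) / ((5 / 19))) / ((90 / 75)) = 199.50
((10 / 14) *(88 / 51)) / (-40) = -11 / 357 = -0.03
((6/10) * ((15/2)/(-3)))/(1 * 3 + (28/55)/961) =-158565/317186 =-0.50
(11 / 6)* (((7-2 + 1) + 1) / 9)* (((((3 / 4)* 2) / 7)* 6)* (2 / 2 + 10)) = 121 / 6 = 20.17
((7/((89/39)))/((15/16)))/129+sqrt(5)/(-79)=1456/57405-sqrt(5)/79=-0.00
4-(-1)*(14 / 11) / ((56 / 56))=58 / 11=5.27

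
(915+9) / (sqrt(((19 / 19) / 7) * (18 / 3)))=154 * sqrt(42)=998.03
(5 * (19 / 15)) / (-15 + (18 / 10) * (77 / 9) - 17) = -95 / 249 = -0.38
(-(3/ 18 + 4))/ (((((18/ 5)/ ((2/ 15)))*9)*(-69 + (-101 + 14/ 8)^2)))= -40/ 22818429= -0.00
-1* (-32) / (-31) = -32 / 31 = -1.03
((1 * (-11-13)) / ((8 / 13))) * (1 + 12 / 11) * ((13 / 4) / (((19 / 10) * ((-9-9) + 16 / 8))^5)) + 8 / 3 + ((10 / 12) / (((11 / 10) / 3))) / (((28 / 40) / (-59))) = -1287390350869457 / 6815492210688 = -188.89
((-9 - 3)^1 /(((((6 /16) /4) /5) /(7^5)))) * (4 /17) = -43025920 /17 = -2530936.47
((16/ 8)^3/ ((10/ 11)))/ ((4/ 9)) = 99/ 5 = 19.80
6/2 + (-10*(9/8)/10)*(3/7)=141/56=2.52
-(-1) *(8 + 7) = 15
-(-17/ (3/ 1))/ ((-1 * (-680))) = 1/ 120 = 0.01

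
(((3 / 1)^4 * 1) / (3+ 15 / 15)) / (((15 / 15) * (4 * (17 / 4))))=81 / 68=1.19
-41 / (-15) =41 / 15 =2.73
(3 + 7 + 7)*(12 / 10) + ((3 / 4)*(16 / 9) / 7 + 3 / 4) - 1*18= 1403 / 420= 3.34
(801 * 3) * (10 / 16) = 12015 / 8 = 1501.88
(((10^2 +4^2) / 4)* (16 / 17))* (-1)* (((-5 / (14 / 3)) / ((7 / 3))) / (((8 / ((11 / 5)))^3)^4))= 819129806324181 / 349385523200000000000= 0.00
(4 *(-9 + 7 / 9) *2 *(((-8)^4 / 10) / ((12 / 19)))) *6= -11517952 / 45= -255954.49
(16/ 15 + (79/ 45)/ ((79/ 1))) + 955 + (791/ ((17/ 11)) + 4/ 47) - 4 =52638031/ 35955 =1464.00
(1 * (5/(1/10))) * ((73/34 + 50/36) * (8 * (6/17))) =432800/867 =499.19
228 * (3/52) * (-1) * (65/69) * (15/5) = -855/23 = -37.17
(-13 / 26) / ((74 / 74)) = -1 / 2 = -0.50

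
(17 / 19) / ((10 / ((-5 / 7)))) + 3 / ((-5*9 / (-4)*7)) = -103 / 3990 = -0.03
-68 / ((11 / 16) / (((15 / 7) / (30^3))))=-136 / 17325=-0.01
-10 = -10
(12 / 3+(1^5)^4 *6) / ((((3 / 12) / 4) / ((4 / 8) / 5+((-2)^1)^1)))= -304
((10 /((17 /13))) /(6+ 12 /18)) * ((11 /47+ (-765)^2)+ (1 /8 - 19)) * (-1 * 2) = -8581466049 /6392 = -1342532.24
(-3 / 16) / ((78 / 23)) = -23 / 416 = -0.06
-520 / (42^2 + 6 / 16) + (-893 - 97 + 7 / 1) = -2775841 / 2823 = -983.29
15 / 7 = 2.14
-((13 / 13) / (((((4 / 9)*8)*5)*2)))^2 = -81 / 102400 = -0.00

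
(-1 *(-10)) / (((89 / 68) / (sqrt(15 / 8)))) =170 *sqrt(30) / 89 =10.46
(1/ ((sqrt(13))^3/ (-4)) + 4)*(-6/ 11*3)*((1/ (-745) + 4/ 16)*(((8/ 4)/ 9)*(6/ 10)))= -8892/ 40975 + 684*sqrt(13)/ 532675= -0.21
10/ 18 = 5/ 9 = 0.56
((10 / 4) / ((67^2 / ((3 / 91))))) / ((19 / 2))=15 / 7761481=0.00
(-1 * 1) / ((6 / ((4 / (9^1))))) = -2 / 27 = -0.07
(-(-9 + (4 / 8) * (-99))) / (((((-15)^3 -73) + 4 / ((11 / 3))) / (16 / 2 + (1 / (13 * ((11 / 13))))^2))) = -113373 / 834152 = -0.14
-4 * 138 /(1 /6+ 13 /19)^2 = -7173792 /9409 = -762.44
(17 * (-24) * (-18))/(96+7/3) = 22032/295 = 74.68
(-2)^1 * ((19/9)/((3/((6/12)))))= -19/27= -0.70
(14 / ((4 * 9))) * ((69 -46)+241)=308 / 3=102.67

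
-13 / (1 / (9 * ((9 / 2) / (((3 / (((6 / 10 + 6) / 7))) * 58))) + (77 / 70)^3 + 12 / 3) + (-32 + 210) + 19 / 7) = -102533613 / 1426750895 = -0.07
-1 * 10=-10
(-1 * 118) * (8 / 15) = -944 / 15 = -62.93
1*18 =18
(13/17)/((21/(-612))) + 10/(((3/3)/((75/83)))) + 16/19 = -136966/11039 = -12.41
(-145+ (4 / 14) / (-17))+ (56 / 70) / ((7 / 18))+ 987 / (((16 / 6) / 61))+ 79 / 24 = 160207013 / 7140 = 22437.96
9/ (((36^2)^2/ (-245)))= -245/ 186624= -0.00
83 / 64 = 1.30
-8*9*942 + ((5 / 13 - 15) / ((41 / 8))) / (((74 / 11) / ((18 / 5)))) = -1337587200 / 19721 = -67825.53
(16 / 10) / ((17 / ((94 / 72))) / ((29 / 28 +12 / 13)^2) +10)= 95573372 / 800052455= 0.12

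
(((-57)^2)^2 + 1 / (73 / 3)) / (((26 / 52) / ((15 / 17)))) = 23117642280 / 1241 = 18628237.13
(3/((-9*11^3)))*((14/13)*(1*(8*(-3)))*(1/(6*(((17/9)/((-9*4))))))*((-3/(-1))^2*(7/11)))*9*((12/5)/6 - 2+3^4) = -1361398752/16178305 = -84.15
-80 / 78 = -40 / 39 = -1.03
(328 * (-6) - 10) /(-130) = 989 /65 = 15.22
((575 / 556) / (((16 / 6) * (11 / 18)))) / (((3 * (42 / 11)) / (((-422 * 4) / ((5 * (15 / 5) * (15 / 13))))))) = -63089 / 11676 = -5.40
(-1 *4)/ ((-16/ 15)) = 15/ 4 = 3.75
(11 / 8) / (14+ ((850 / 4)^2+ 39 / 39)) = 11 / 361370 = 0.00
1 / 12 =0.08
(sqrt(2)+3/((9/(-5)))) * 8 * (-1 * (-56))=-2240/3+448 * sqrt(2)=-113.10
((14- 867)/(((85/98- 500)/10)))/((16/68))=710549/9783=72.63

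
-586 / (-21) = 586 / 21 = 27.90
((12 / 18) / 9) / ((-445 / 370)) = -148 / 2403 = -0.06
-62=-62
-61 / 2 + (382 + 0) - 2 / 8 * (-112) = 759 / 2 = 379.50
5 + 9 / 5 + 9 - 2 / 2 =74 / 5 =14.80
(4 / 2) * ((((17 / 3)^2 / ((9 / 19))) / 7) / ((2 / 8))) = 43928 / 567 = 77.47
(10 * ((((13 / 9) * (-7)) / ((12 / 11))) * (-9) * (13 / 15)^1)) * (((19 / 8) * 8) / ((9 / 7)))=1730729 / 162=10683.51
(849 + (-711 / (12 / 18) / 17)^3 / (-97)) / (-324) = -10.48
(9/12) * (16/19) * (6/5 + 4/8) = 102/95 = 1.07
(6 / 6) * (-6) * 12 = -72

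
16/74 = 8/37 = 0.22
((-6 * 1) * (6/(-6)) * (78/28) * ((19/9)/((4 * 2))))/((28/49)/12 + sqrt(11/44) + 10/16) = 741/197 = 3.76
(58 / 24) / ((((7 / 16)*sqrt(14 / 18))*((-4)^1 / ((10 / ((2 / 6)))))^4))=1468125*sqrt(7) / 196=19817.82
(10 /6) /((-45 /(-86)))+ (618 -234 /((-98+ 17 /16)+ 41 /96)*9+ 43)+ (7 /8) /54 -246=587060909 /1334160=440.02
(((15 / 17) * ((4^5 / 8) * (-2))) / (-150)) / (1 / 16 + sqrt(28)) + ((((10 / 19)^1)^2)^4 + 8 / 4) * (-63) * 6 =-757.94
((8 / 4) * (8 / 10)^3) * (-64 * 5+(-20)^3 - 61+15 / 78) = -13945664 / 1625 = -8581.95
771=771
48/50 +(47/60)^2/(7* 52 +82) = 308717/321120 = 0.96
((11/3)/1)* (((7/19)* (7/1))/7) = 77/57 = 1.35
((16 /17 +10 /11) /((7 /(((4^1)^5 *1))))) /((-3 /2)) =-180.45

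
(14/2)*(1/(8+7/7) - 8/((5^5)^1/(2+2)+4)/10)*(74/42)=63973/47115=1.36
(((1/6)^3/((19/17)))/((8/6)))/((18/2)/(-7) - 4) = -119/202464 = -0.00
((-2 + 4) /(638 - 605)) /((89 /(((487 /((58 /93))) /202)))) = 15097 /5734982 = 0.00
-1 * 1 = -1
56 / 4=14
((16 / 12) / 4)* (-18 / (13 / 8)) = -48 / 13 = -3.69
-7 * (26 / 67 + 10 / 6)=-2891 / 201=-14.38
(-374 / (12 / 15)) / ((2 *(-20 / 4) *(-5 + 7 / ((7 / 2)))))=-187 / 12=-15.58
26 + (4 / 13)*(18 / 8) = 347 / 13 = 26.69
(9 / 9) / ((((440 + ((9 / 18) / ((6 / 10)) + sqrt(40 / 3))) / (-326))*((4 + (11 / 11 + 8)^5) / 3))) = -3104172 / 82621583777 + 23472*sqrt(30) / 413107918885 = -0.00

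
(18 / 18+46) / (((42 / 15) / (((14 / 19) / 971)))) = 235 / 18449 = 0.01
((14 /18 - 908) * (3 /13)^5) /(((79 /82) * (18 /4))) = -4017180 /29332147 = -0.14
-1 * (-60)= 60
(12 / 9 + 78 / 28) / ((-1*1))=-173 / 42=-4.12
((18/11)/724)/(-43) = -9/171226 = -0.00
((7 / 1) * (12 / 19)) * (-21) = -1764 / 19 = -92.84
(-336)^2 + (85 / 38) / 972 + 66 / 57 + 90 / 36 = 4170061849 / 36936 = 112899.66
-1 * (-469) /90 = 469 /90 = 5.21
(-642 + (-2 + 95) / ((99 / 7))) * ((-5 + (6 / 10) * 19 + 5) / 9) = -804.87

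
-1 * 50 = -50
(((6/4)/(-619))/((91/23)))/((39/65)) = -115/112658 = -0.00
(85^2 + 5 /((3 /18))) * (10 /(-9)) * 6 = -145100 /3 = -48366.67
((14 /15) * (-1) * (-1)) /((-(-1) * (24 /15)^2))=35 /96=0.36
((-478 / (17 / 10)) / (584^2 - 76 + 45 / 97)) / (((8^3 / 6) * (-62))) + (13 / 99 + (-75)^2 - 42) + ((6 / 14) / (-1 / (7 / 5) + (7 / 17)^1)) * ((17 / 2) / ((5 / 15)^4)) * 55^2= -43365082228495977923 / 14725354267008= -2944926.24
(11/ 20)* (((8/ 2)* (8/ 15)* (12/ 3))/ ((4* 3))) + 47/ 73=16999/ 16425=1.03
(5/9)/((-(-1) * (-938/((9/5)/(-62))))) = 1/58156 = 0.00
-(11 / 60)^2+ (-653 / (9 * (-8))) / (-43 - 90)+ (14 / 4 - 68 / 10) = -1628783 / 478800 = -3.40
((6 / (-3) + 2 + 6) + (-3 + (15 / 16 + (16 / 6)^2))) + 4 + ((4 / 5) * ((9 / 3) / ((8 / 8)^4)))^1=12563 / 720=17.45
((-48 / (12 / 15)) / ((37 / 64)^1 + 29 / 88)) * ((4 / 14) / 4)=-7040 / 1491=-4.72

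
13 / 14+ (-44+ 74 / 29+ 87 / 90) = -120439 / 3045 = -39.55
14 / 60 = 7 / 30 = 0.23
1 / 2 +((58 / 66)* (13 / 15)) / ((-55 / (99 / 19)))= 4471 / 10450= 0.43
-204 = -204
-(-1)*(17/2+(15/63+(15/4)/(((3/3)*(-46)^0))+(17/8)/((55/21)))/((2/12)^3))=804791/770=1045.18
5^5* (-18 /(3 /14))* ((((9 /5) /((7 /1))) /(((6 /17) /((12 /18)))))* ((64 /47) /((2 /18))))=-1562553.19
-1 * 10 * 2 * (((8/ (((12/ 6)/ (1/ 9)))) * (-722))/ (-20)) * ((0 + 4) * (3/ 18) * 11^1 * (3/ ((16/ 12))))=-5294.67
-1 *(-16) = 16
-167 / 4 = -41.75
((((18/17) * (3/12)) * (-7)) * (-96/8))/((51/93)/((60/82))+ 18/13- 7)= -4570020/1000093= -4.57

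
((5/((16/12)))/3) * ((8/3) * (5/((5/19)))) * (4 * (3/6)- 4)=-380/3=-126.67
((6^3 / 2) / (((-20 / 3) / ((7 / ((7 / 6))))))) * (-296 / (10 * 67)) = 71928 / 1675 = 42.94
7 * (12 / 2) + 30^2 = 942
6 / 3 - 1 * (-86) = 88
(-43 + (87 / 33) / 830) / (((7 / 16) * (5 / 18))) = -56528784 / 159775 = -353.80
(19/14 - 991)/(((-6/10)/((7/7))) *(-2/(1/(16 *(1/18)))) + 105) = -207825/22274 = -9.33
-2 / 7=-0.29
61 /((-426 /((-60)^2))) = -515.49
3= 3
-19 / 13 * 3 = -4.38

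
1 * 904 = 904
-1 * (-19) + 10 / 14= 138 / 7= 19.71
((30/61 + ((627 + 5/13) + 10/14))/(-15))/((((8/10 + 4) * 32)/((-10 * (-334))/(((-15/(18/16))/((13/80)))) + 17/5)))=20827673483/2046320640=10.18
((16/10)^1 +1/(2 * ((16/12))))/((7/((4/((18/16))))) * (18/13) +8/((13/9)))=2054/8595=0.24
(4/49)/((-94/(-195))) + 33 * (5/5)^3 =76389/2303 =33.17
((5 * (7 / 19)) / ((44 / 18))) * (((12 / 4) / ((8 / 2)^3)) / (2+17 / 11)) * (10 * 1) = 1575 / 15808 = 0.10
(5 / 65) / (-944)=-1 / 12272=-0.00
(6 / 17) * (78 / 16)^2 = 4563 / 544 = 8.39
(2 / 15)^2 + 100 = 22504 / 225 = 100.02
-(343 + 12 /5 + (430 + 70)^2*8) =-10001727 /5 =-2000345.40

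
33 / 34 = 0.97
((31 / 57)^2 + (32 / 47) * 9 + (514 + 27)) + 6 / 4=167644513 / 305406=548.92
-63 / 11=-5.73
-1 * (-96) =96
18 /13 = 1.38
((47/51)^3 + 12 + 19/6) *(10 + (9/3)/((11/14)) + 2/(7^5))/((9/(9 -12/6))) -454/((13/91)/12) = -44335616999995/1167815187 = -37964.58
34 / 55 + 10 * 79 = 43484 / 55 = 790.62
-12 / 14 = -0.86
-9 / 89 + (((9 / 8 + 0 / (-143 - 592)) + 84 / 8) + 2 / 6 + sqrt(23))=16.65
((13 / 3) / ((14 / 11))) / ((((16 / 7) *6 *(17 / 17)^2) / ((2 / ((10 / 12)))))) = 143 / 240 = 0.60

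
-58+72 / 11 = -566 / 11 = -51.45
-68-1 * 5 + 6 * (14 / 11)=-719 / 11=-65.36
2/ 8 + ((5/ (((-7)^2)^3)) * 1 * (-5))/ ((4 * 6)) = 705869/ 2823576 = 0.25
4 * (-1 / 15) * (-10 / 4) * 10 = 20 / 3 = 6.67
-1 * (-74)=74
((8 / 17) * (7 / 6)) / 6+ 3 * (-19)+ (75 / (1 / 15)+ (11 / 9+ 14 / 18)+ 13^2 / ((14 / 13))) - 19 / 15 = 13127819 / 10710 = 1225.75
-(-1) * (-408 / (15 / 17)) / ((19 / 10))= -243.37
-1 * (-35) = 35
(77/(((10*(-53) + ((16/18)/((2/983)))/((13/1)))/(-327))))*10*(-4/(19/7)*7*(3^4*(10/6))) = -389748258900/551741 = -706397.13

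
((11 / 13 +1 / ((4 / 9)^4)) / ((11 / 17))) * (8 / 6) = 1497853 / 27456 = 54.55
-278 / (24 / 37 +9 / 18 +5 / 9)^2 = -123308568 / 1288225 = -95.72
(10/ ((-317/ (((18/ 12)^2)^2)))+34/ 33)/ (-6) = -72859/ 502128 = -0.15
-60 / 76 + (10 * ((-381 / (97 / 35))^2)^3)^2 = 60071688771017812059231354814192935959801315737761885 / 13183004858913322005605779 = 4556752380349917780191207000.00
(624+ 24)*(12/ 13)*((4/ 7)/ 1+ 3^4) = 4440096/ 91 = 48792.26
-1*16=-16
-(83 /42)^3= -571787 /74088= -7.72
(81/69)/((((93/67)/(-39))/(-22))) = 517374/713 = 725.63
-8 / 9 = -0.89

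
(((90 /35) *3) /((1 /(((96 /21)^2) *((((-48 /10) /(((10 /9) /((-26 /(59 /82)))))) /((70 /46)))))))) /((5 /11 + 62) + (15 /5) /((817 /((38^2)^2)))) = 15390443667456 /7183474767875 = 2.14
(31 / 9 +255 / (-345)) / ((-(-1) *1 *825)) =112 / 34155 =0.00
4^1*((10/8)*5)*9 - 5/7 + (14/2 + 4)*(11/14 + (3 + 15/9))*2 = 7229/21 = 344.24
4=4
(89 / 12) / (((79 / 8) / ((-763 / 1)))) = -135814 / 237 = -573.05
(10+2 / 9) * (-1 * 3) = -92 / 3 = -30.67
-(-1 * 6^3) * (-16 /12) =-288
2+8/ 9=26/ 9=2.89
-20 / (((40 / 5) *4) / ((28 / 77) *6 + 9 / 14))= -2175 / 1232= -1.77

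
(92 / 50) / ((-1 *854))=-23 / 10675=-0.00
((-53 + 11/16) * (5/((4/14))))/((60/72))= -17577/16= -1098.56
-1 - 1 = -2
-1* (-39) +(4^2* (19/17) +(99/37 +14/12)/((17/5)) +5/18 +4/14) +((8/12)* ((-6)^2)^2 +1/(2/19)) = 73870747/79254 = 932.08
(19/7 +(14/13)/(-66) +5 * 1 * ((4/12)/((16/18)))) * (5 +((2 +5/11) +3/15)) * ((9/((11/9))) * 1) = 1248789987/4844840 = 257.76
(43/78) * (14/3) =301/117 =2.57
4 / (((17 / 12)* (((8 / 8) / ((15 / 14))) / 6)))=2160 / 119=18.15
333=333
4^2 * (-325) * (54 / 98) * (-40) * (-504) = -404352000 / 7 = -57764571.43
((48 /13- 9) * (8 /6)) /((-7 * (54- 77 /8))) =736 /32305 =0.02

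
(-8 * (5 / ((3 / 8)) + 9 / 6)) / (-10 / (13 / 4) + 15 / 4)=-18512 / 105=-176.30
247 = 247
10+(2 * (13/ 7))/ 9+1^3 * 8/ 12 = 698/ 63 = 11.08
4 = 4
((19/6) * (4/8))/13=19/156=0.12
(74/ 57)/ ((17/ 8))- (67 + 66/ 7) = -514271/ 6783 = -75.82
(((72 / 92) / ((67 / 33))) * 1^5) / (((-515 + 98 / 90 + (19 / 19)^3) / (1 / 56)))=-13365 / 995898988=-0.00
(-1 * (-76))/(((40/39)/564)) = 208962/5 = 41792.40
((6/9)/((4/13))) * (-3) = -13/2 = -6.50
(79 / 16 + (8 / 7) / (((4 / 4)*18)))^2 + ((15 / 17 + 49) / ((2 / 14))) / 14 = 862809713 / 17273088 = 49.95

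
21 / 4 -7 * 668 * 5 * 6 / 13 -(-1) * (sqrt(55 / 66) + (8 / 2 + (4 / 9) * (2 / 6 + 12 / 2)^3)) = -134808605 / 12636 + sqrt(30) / 6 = -10667.70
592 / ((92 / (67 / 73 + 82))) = 533.56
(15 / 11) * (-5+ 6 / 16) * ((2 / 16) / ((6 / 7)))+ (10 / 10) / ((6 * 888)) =-431147 / 468864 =-0.92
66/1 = 66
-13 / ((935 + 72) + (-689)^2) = -13 / 475728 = -0.00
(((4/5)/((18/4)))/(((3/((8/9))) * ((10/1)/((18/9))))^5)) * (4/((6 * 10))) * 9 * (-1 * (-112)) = 29360128/3363025078125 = 0.00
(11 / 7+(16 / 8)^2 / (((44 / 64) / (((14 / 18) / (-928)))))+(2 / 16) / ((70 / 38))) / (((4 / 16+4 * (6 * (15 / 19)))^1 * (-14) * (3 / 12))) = -24963511 / 1026253305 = -0.02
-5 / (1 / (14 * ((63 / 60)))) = -147 / 2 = -73.50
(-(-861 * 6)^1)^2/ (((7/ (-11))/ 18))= -754876584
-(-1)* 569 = 569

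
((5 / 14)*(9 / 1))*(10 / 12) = 75 / 28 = 2.68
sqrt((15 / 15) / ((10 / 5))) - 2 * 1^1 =-2+ sqrt(2) / 2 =-1.29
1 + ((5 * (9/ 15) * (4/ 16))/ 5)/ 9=61/ 60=1.02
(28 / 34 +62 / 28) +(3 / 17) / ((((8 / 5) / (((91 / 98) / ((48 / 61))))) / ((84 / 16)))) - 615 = -611.28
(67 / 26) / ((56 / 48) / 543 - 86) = -109143 / 3642353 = -0.03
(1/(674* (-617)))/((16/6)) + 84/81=93152111/89825328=1.04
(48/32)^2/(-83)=-9/332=-0.03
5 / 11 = 0.45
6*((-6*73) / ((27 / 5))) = -1460 / 3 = -486.67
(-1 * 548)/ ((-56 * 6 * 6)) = 137/ 504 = 0.27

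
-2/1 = -2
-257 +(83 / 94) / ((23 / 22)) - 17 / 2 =-264.66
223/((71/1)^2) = 223/5041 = 0.04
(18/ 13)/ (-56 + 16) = -9/ 260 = -0.03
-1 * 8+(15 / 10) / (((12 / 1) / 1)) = -63 / 8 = -7.88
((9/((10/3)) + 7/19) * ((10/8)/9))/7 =583/9576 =0.06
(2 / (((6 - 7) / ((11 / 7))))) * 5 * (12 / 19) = -1320 / 133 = -9.92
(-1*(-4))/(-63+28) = -4/35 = -0.11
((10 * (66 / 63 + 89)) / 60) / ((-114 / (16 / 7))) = -0.30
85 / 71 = 1.20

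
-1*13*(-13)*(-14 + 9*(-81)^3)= -808324127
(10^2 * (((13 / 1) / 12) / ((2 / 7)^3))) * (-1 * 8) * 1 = -111475 / 3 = -37158.33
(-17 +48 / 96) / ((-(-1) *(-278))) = 33 / 556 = 0.06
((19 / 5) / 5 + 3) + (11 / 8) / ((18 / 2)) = 7043 / 1800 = 3.91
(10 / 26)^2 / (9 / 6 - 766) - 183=-47287433 / 258401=-183.00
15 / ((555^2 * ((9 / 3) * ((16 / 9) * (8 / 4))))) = 1 / 219040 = 0.00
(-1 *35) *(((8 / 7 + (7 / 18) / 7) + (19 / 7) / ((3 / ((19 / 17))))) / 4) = -23665 / 1224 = -19.33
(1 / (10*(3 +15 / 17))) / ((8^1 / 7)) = 119 / 5280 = 0.02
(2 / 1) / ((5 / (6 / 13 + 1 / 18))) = 121 / 585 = 0.21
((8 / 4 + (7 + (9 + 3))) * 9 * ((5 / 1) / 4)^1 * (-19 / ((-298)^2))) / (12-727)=3591 / 50795888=0.00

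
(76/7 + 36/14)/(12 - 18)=-47/21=-2.24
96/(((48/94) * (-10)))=-18.80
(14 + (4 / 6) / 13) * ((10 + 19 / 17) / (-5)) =-31.24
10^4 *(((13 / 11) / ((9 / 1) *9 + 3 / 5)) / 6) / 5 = 8125 / 1683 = 4.83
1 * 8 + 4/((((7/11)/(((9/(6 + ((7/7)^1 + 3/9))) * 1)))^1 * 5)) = 334/35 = 9.54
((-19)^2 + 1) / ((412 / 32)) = 2896 / 103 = 28.12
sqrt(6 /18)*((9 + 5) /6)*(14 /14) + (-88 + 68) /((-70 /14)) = 7*sqrt(3) /9 + 4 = 5.35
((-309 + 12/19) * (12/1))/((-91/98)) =3985.07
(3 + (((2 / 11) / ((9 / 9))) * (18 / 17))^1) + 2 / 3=2165 / 561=3.86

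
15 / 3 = 5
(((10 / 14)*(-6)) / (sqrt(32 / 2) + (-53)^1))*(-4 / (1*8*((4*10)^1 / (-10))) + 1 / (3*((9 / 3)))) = 85 / 4116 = 0.02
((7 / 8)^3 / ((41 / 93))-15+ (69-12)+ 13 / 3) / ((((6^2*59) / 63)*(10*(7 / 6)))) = 602717 / 4954112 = 0.12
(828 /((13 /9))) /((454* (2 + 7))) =414 /2951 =0.14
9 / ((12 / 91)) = 273 / 4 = 68.25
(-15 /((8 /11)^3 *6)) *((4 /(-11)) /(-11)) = -55 /256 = -0.21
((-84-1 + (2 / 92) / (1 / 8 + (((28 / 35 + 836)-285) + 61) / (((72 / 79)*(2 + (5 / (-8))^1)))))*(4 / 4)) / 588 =-3786721585 / 26195217132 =-0.14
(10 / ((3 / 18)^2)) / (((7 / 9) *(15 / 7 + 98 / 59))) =191160 / 1571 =121.68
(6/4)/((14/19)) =57/28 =2.04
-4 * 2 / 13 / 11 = -8 / 143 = -0.06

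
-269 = -269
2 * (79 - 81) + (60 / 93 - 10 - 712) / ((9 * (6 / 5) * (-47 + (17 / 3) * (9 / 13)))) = -76541 / 31248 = -2.45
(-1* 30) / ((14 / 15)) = -225 / 7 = -32.14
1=1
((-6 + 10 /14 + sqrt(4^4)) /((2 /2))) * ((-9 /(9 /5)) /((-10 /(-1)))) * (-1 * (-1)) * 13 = -975 /14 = -69.64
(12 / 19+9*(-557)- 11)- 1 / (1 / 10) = -95634 / 19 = -5033.37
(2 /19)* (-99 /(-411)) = 66 /2603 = 0.03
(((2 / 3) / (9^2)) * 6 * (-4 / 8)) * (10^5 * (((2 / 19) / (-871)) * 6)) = 800000 / 446823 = 1.79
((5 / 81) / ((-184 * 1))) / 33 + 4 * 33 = 64921819 / 491832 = 132.00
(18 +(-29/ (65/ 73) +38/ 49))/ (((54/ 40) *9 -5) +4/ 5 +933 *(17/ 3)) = -175732/ 67457663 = -0.00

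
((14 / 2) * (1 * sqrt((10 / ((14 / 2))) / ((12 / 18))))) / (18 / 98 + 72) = 49 * sqrt(105) / 3537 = 0.14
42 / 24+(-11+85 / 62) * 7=-8141 / 124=-65.65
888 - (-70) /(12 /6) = 923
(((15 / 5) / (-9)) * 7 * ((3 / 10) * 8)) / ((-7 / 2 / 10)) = 16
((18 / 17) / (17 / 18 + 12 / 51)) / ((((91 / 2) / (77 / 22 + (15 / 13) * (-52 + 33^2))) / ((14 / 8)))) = 2527281 / 61009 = 41.42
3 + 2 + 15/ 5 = 8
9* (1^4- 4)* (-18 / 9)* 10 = 540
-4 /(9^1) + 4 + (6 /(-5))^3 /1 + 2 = 4306 /1125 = 3.83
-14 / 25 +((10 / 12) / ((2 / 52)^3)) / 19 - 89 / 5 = 1072337 / 1425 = 752.52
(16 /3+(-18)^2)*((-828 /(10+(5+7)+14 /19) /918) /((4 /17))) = -107939 /1944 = -55.52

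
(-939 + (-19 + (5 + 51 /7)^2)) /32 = -19773 /784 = -25.22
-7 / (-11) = 7 / 11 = 0.64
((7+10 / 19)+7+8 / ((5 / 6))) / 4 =573 / 95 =6.03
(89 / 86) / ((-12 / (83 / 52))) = -7387 / 53664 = -0.14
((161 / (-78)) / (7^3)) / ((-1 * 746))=23 / 2851212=0.00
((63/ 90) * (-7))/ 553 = -7/ 790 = -0.01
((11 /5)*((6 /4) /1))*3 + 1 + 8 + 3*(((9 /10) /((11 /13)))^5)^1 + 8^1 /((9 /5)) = 3975642479639 /144945900000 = 27.43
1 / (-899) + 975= 876524 / 899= 975.00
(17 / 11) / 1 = 17 / 11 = 1.55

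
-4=-4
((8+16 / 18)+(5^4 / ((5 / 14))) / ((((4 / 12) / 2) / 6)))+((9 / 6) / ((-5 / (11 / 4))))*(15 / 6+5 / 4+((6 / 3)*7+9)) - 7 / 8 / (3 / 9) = 90697241 / 1440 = 62984.20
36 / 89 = 0.40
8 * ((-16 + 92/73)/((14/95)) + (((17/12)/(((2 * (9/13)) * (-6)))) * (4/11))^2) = -649179168809/811346382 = -800.13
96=96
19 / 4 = 4.75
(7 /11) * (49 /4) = 343 /44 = 7.80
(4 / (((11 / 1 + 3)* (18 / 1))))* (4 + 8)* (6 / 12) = 2 / 21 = 0.10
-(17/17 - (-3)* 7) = -22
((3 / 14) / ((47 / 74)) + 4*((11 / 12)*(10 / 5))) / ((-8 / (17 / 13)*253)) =-128707 / 25969944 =-0.00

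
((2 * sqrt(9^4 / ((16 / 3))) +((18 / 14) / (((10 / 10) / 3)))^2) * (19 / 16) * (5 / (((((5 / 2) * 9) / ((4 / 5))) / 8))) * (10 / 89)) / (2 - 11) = -76 * sqrt(3) / 89 - 1368 / 4361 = -1.79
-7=-7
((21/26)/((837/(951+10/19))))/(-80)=-0.01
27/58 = 0.47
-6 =-6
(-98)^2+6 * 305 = 11434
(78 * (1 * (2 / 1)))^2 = 24336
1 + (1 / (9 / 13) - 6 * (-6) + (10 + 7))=499 / 9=55.44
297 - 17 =280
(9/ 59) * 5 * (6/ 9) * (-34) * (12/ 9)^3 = -21760/ 531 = -40.98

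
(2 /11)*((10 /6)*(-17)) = -170 /33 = -5.15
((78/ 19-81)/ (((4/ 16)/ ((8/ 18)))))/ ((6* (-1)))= 3896/ 171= 22.78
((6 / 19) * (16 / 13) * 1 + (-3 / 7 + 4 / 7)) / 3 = 919 / 5187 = 0.18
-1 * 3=-3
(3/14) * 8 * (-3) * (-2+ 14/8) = 9/7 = 1.29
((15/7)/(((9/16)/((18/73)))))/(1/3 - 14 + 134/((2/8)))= 1440/800737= 0.00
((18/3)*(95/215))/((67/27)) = 3078/2881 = 1.07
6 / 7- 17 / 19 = -5 / 133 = -0.04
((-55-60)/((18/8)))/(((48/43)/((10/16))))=-24725/864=-28.62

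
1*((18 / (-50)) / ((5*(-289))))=9 / 36125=0.00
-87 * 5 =-435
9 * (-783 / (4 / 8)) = -14094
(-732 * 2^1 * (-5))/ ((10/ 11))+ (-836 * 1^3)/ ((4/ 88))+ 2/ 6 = -31019/ 3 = -10339.67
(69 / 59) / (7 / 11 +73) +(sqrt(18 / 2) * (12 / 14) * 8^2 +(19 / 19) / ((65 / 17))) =238969837 / 1449630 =164.85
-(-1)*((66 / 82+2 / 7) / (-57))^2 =97969 / 267616881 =0.00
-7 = -7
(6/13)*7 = 42/13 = 3.23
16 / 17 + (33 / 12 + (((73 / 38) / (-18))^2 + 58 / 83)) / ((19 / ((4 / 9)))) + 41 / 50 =1299668020897 / 705529772100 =1.84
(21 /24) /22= 7 /176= 0.04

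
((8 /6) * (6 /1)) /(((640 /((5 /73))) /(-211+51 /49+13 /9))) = -91955 /515088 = -0.18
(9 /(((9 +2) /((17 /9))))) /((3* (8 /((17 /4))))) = 289 /1056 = 0.27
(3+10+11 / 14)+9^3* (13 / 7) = 19147 / 14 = 1367.64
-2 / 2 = -1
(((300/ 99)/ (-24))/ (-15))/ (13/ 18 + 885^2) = 5/ 465236079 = 0.00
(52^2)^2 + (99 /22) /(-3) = 14623229 /2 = 7311614.50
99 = 99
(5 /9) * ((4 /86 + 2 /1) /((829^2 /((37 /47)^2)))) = 602360 /587510647803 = 0.00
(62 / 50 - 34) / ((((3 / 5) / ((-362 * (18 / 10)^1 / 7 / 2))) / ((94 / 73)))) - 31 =5915339 / 1825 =3241.28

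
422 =422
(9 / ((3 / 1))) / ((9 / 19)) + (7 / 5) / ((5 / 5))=116 / 15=7.73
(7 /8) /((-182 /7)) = -7 /208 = -0.03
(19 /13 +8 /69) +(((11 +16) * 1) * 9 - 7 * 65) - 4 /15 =-944941 /4485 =-210.69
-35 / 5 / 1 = -7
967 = 967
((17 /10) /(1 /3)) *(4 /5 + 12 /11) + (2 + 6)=4852 /275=17.64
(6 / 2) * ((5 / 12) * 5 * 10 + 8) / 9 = 173 / 18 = 9.61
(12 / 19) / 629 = 12 / 11951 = 0.00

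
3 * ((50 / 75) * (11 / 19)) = 22 / 19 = 1.16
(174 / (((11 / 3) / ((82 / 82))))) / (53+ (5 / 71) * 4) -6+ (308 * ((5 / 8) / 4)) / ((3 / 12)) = 5198591 / 27742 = 187.39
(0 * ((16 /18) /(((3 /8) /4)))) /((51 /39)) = 0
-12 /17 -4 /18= -142 /153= -0.93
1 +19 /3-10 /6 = 17 /3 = 5.67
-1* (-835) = 835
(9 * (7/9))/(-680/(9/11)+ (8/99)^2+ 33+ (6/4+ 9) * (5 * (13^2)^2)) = 137214/29376623459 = 0.00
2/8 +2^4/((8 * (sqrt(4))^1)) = 5/4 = 1.25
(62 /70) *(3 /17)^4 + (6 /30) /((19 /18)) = 0.19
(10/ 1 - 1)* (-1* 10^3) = -9000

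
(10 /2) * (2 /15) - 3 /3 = -1 /3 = -0.33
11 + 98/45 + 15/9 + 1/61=40793/2745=14.86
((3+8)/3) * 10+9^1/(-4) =413/12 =34.42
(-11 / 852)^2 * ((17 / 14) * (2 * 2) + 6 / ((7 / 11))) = 3025 / 1270332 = 0.00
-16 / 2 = -8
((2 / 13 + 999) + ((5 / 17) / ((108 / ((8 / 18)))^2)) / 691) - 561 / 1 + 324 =6872670358589 / 9017431839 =762.15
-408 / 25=-16.32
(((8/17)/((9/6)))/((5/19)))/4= 76/255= 0.30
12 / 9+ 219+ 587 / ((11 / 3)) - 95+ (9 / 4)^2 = 153377 / 528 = 290.49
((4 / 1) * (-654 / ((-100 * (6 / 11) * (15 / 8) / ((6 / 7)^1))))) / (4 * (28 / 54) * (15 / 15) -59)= -517968 / 1344875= -0.39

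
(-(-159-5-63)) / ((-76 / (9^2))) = -18387 / 76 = -241.93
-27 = -27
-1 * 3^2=-9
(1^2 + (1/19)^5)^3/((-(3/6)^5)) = -485796653538592000000/15181127029874798299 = -32.00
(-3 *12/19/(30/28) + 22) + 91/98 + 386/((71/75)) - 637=-19650257/94430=-208.09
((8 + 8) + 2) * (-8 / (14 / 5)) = -360 / 7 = -51.43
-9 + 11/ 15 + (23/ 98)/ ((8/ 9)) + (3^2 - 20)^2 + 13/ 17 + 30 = 28740913/ 199920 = 143.76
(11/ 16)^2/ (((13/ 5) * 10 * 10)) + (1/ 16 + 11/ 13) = 60601/ 66560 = 0.91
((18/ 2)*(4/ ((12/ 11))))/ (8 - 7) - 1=32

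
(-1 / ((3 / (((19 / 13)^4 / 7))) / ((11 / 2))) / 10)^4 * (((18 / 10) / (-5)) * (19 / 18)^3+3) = 25182170799027638060012477723 / 47919002940410852074327776000000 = 0.00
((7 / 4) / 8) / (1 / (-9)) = -63 / 32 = -1.97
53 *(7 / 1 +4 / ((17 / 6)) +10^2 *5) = 458079 / 17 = 26945.82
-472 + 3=-469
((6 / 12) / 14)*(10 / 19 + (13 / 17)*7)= 1899 / 9044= 0.21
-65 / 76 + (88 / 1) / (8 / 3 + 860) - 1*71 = -3528251 / 49172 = -71.75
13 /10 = 1.30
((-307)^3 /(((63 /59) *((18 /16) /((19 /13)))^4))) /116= -227814571239400448 /342359193267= -665425.60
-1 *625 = -625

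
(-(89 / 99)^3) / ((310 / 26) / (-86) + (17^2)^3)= -0.00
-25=-25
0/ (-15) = 0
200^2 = 40000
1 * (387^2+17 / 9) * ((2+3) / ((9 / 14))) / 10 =9435566 / 81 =116488.47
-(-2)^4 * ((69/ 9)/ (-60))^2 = -529/ 2025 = -0.26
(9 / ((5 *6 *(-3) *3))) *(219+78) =-99 / 10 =-9.90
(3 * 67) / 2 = 100.50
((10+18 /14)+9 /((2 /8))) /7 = 331 /49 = 6.76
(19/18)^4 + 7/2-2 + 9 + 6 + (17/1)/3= 2457289/104976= 23.41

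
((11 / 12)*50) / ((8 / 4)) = 275 / 12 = 22.92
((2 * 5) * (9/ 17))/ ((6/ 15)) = 225/ 17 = 13.24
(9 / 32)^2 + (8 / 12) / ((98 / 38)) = 50819 / 150528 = 0.34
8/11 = 0.73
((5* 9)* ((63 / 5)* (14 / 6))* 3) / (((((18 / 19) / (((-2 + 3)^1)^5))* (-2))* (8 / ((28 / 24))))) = -19551 / 64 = -305.48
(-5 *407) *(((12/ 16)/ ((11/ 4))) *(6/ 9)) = -370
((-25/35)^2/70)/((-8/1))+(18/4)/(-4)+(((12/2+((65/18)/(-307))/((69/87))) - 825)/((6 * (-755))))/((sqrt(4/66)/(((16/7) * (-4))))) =-832761176 * sqrt(66)/1007569395 - 6179/5488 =-7.84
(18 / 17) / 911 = 18 / 15487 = 0.00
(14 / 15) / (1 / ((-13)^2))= 2366 / 15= 157.73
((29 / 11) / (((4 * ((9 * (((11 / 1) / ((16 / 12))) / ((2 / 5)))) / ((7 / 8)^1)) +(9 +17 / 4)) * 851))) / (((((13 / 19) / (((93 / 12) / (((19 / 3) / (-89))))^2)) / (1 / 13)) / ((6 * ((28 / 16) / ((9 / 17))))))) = 551655122151 / 5802669795208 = 0.10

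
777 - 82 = 695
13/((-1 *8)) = -13/8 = -1.62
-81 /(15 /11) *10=-594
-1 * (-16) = 16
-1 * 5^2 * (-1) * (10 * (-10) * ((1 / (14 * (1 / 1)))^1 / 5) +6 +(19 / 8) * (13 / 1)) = 886.16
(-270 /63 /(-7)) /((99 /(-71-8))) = -0.49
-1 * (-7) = 7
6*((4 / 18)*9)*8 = 96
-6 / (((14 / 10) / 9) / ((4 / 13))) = -1080 / 91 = -11.87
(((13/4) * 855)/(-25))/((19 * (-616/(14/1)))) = 117/880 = 0.13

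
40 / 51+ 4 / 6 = 74 / 51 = 1.45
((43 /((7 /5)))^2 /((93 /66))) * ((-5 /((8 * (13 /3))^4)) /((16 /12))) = -0.00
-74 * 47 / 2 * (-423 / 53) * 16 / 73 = 11769552 / 3869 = 3042.01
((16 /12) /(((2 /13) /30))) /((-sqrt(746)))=-130 *sqrt(746) /373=-9.52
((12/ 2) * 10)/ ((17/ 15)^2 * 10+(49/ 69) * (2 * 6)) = 31050/ 11057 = 2.81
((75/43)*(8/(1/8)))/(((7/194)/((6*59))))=329644800/301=1095165.45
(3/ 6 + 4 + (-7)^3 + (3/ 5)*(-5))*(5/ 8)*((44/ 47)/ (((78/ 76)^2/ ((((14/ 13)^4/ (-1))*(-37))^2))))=-469834.00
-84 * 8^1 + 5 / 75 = -10079 / 15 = -671.93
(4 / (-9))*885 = -1180 / 3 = -393.33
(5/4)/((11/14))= 35/22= 1.59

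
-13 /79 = -0.16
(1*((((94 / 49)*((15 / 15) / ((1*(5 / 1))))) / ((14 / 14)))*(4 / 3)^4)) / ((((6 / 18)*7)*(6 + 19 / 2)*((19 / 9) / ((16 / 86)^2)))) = 3080192 / 5603218845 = 0.00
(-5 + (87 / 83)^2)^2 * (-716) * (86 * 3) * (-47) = 6271332843417216 / 47458321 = 132144009.97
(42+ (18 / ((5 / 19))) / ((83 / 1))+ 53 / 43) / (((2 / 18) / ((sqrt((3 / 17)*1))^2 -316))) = -37989535311 / 303365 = -125227.15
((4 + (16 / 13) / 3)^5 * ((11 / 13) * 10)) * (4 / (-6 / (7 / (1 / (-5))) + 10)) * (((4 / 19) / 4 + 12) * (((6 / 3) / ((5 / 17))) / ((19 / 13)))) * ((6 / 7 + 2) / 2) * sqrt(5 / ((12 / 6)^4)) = 322321538794956800 * sqrt(5) / 2898813289671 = 248630.32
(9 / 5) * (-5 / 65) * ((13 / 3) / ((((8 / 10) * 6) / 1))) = -1 / 8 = -0.12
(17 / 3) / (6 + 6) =0.47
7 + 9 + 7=23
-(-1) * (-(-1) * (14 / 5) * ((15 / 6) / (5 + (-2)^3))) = -7 / 3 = -2.33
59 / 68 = 0.87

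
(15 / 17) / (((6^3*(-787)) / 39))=-65 / 321096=-0.00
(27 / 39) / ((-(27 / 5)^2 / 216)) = -200 / 39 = -5.13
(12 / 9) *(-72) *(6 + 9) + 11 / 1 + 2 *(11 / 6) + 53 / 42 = -19937 / 14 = -1424.07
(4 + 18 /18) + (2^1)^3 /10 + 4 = 49 /5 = 9.80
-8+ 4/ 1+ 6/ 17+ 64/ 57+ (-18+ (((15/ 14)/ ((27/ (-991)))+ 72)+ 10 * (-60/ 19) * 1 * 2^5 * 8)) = -328516705/ 40698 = -8072.06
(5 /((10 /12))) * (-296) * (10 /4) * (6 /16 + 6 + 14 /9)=-105635 /3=-35211.67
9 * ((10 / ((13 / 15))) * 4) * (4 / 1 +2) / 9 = 3600 / 13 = 276.92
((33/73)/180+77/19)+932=77898509/83220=936.06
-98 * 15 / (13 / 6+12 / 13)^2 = -8943480 / 58081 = -153.98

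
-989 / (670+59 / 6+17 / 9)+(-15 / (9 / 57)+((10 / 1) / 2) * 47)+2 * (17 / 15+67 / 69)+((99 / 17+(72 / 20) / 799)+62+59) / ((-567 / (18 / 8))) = 2887111923847 / 20295375030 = 142.25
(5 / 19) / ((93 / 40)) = 200 / 1767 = 0.11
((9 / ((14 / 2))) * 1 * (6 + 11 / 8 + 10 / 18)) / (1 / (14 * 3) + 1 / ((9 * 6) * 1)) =240.89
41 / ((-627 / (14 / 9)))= -574 / 5643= -0.10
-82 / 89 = -0.92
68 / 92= 17 / 23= 0.74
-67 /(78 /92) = -3082 /39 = -79.03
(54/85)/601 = 54/51085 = 0.00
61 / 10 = 6.10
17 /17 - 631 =-630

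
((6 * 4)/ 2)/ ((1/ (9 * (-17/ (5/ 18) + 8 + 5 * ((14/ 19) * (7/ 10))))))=-519372/ 95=-5467.07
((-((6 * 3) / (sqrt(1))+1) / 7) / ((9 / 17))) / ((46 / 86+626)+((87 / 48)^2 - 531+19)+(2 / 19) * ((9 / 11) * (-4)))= -743117056 / 17027179533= -0.04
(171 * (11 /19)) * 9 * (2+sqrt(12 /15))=2578.93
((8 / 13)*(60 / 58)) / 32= 15 / 754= 0.02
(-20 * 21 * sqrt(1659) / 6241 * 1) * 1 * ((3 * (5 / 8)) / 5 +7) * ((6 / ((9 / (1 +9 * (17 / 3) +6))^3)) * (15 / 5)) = -402906280 * sqrt(1659) / 168507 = -97388.86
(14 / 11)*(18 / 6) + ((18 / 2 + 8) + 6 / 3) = 251 / 11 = 22.82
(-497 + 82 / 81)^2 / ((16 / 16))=1614030625 / 6561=246003.75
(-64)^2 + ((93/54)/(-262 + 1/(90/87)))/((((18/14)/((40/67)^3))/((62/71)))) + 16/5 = 92540694894814096/22575311383005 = 4099.20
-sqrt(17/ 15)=-sqrt(255)/ 15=-1.06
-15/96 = -5/32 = -0.16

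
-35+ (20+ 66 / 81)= -383 / 27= -14.19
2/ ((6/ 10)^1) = 10/ 3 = 3.33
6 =6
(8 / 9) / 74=4 / 333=0.01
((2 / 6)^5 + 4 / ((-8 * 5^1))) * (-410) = 9553 / 243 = 39.31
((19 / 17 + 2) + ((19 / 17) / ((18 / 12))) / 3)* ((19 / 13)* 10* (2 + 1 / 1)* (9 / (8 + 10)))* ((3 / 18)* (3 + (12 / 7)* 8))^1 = 48925 / 238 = 205.57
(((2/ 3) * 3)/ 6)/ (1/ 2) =2/ 3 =0.67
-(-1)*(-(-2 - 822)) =824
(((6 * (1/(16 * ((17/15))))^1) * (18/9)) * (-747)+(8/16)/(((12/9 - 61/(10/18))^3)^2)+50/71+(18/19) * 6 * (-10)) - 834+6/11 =-25903186729878210167890420939/18717113122943876867240828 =-1383.93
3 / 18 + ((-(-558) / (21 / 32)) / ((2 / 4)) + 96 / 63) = 71495 / 42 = 1702.26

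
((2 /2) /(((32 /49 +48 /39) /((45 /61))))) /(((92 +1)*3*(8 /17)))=10829 /3630720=0.00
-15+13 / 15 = -212 / 15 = -14.13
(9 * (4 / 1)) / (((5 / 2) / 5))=72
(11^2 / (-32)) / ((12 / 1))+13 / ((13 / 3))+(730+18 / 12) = 281927 / 384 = 734.18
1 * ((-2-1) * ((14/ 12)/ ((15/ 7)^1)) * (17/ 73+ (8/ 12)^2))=-4361/ 3942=-1.11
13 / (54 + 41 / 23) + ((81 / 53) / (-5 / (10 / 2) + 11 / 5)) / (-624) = 0.23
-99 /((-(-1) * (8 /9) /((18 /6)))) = -2673 /8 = -334.12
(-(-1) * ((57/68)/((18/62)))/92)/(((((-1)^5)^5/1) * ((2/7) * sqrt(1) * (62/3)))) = -133/25024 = -0.01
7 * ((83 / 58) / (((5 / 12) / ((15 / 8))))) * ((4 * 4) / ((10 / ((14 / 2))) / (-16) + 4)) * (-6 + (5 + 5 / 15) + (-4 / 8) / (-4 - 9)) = -115.86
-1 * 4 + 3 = -1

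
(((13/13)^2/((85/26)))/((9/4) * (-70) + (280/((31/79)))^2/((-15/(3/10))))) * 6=-0.00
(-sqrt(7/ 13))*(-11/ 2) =11*sqrt(91)/ 26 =4.04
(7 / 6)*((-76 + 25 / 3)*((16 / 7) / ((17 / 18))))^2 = 31288.69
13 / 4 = 3.25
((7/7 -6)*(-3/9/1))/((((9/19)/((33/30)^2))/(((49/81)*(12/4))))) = 112651/14580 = 7.73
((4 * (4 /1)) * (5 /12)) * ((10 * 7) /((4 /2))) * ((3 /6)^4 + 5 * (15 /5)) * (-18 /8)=-126525 /16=-7907.81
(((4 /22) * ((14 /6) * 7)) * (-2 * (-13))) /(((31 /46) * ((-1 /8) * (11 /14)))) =-13127296 /11253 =-1166.56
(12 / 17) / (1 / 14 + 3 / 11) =1848 / 901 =2.05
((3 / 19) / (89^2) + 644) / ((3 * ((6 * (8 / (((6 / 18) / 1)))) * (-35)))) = -96921359 / 2275544880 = -0.04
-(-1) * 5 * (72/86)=180/43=4.19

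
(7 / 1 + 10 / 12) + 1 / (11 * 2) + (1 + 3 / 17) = 5080 / 561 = 9.06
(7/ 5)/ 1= 7/ 5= 1.40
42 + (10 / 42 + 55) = 97.24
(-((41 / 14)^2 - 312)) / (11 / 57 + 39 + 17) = 3389847 / 627788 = 5.40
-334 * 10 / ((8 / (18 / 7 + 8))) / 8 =-30895 / 56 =-551.70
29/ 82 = 0.35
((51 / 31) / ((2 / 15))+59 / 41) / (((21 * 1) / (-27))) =-315207 / 17794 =-17.71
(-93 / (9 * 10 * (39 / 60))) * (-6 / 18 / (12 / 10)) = 0.44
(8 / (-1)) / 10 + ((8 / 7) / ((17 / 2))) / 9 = -4204 / 5355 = -0.79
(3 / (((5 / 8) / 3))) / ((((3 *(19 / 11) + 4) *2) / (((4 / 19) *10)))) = 3168 / 1919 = 1.65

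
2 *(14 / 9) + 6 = 82 / 9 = 9.11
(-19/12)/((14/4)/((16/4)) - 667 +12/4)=38/15915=0.00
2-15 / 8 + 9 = 73 / 8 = 9.12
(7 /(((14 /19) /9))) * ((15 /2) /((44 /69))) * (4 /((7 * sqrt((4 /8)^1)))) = 176985 * sqrt(2) /308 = 812.64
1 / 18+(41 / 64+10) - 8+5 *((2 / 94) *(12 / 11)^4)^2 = 2.70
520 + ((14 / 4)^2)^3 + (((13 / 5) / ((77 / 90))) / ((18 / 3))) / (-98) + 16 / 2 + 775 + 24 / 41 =31105379573 / 9900352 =3141.85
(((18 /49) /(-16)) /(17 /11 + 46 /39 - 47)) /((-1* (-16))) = 3861 /119130368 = 0.00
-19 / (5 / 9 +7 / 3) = -171 / 26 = -6.58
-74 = -74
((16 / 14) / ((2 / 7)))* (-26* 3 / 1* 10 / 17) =-3120 / 17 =-183.53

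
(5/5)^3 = 1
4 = 4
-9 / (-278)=9 / 278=0.03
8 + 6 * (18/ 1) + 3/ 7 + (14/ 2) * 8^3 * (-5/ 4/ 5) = -5457/ 7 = -779.57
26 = 26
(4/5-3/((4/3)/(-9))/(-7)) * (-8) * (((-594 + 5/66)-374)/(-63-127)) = 85.29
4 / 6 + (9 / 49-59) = -8548 / 147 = -58.15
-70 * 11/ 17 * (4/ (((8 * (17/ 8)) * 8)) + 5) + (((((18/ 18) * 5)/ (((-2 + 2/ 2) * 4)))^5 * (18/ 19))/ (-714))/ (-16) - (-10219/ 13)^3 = 672038906971576348357/ 1383564722176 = 485730010.46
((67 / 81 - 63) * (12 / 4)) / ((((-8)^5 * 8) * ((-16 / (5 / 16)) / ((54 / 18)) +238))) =6295 / 1954676736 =0.00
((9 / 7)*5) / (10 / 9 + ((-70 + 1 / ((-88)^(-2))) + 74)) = 405 / 488194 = 0.00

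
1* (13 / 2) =13 / 2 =6.50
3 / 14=0.21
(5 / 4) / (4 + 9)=5 / 52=0.10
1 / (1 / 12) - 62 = -50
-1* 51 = -51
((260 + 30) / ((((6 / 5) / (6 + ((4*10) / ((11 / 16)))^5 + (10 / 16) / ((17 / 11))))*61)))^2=12454063295853784163368540150584005625 / 1785107350768177216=6976646693261603079.23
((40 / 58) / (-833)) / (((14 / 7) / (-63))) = 90 / 3451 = 0.03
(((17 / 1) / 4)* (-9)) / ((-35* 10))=0.11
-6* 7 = -42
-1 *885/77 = -885/77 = -11.49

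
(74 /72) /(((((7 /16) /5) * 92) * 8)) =185 /11592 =0.02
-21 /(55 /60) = -252 /11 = -22.91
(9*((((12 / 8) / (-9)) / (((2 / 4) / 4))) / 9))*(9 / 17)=-12 / 17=-0.71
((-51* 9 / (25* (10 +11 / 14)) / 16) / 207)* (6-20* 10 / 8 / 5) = -0.00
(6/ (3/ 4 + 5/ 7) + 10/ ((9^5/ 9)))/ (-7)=-1102658/ 1883007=-0.59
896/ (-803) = -896/ 803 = -1.12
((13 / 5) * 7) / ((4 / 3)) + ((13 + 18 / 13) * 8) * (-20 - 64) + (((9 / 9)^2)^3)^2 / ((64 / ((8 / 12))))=-60233479 / 6240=-9652.80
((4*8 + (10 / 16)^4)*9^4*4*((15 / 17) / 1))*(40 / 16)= 64804801275 / 34816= 1861351.14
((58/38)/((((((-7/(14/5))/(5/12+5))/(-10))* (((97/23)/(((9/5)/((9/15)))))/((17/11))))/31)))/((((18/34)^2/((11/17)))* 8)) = 388417445/1194264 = 325.24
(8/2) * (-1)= -4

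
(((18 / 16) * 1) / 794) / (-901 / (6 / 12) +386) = -0.00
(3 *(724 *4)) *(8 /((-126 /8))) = -92672 /21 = -4412.95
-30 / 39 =-10 / 13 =-0.77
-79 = -79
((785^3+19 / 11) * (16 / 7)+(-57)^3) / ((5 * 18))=85123386443 / 6930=12283316.95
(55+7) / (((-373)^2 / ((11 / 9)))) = 682 / 1252161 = 0.00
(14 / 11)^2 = 196 / 121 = 1.62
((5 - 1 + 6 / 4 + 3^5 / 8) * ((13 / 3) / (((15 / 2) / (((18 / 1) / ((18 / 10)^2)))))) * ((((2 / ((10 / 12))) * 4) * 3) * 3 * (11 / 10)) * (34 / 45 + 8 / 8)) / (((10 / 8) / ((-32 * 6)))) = -3320052736 / 1125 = -2951157.99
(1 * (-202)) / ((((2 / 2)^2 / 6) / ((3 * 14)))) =-50904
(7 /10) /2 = 7 /20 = 0.35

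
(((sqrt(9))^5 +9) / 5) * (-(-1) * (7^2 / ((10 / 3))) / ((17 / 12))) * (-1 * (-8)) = 1778112 / 425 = 4183.79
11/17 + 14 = 249/17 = 14.65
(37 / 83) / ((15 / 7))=259 / 1245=0.21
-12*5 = -60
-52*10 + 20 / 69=-519.71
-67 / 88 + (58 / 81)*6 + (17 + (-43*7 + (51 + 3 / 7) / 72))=-4652815 / 16632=-279.75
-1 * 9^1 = -9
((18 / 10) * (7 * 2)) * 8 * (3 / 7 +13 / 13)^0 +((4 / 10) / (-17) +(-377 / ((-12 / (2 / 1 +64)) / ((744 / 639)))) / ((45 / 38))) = 365037166 / 162945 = 2240.25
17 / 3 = 5.67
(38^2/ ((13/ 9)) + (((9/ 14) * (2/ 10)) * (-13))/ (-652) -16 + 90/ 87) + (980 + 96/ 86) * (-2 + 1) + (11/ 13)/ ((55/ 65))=3413075927/ 739870040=4.61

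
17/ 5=3.40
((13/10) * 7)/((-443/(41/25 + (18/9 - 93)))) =101647/55375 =1.84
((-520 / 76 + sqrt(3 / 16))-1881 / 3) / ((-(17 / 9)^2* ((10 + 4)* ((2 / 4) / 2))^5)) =31215456 / 92287237-648* sqrt(3) / 4857223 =0.34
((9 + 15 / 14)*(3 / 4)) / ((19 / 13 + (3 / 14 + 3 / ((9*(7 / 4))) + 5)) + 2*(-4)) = -16497 / 2476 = -6.66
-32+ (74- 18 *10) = -138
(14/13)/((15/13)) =0.93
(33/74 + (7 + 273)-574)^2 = 471888729/5476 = 86173.98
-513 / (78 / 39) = -513 / 2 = -256.50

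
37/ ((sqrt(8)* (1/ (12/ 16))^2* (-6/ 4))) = -111* sqrt(2)/ 32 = -4.91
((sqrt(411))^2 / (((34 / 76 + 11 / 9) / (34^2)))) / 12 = 13540806 / 571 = 23714.20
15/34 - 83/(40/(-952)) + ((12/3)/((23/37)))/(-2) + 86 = 8049219/3910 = 2058.62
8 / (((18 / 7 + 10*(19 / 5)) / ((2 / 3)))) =28 / 213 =0.13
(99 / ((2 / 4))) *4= 792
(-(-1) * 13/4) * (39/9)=169/12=14.08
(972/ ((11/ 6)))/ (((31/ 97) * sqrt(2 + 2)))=282852/ 341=829.48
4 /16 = 1 /4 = 0.25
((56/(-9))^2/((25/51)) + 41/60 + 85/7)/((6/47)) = 719.15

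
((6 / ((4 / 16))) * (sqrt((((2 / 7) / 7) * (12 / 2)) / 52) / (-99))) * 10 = -80 * sqrt(39) / 3003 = -0.17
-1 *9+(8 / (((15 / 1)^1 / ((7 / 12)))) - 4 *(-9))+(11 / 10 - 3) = 2287 / 90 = 25.41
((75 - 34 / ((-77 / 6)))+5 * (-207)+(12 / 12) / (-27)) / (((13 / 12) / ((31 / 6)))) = -123405358 / 27027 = -4566.00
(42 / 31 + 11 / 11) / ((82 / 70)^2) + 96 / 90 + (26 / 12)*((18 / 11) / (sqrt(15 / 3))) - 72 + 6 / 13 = -698671487 / 10161645 + 39*sqrt(5) / 55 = -67.17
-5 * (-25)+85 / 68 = 505 / 4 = 126.25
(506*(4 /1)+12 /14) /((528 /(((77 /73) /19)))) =373 /1752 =0.21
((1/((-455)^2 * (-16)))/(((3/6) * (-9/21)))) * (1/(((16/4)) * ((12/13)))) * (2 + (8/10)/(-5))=23/32760000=0.00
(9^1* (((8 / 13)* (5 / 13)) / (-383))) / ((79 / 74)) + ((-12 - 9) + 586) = 2889063005 / 5113433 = 564.99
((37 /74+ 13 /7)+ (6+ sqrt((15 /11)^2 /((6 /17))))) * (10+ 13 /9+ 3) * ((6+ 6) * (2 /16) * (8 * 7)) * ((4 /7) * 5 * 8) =295428.91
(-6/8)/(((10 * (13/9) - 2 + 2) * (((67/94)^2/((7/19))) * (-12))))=139167/44351320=0.00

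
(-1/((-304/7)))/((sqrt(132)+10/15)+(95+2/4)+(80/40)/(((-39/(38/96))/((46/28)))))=656548893/2701896445121-150250464 *sqrt(33)/29720860896331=0.00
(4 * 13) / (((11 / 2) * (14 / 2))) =104 / 77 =1.35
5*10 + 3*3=59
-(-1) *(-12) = -12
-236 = -236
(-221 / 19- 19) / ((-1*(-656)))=-291 / 6232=-0.05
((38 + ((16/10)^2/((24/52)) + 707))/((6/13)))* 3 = 731783/150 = 4878.55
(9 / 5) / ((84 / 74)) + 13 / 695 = 15611 / 9730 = 1.60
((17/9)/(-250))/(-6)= 17/13500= 0.00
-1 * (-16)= 16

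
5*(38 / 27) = 7.04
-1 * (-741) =741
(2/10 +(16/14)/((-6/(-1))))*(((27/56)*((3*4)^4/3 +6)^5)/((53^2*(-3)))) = -243622790199130959108/688205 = -353997413850714.48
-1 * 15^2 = -225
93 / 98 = 0.95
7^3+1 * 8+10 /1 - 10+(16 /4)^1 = 355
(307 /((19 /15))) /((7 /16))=73680 /133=553.98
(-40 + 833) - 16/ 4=789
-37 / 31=-1.19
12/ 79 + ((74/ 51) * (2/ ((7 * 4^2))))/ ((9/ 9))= 20059/ 112812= 0.18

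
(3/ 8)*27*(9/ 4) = 729/ 32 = 22.78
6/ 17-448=-7610/ 17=-447.65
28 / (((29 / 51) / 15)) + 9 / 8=171621 / 232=739.75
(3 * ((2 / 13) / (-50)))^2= 9 / 105625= 0.00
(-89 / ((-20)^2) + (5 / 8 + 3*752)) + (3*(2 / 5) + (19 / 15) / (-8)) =2708933 / 1200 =2257.44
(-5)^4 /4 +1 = 629 /4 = 157.25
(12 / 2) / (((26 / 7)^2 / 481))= 5439 / 26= 209.19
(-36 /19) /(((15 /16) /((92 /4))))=-4416 /95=-46.48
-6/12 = -1/2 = -0.50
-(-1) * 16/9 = 16/9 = 1.78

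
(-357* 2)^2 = 509796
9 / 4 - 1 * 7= -19 / 4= -4.75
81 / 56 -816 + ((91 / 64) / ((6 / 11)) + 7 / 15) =-3635431 / 4480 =-811.48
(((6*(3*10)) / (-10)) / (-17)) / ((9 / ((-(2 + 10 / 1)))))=-24 / 17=-1.41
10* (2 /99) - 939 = -92941 /99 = -938.80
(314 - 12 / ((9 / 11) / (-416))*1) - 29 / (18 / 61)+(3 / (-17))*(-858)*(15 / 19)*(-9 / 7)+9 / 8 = 1003529969 / 162792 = 6164.49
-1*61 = -61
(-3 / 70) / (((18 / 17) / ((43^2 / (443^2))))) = -0.00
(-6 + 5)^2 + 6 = 7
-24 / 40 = -3 / 5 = -0.60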